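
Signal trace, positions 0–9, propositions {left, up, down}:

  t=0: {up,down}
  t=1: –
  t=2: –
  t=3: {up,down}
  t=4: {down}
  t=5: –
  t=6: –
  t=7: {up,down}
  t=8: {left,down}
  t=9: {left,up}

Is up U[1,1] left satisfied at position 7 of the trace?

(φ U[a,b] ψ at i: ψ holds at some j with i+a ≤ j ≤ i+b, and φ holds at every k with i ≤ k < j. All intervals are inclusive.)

Holds

Need some j in [8,8] with left, and up at every k in [7,j-1].
  j=8: left holds; up holds at every k in [7,7] → satisfied.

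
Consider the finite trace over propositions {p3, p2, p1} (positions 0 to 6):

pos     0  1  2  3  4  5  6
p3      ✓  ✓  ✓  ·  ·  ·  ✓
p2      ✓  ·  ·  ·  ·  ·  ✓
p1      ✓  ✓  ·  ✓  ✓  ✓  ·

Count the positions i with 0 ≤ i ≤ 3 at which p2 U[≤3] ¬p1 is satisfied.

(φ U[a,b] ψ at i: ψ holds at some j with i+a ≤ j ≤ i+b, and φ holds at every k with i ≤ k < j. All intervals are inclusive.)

Evaluate at each i in [0,3]:
  i=0: ✗ (lhs fails at k=1 before rhs at j=2)
  i=1: ✗ (lhs fails at k=1 before rhs at j=2)
  i=2: ✓ (rhs at j=2)
  i=3: ✗ (lhs fails at k=3 before rhs at j=6)
Positions where it holds: {2} → 1.

1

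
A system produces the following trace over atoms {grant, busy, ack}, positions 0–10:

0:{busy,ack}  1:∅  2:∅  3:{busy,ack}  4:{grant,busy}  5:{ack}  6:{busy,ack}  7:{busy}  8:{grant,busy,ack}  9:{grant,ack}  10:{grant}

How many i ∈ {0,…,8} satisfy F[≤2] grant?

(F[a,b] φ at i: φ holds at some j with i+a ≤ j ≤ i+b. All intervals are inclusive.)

Evaluate at each i in [0,8]:
  i=0: ✗ (none in [0,2])
  i=1: ✗ (none in [1,3])
  i=2: ✓ (witness j=4)
  i=3: ✓ (witness j=4)
  i=4: ✓ (witness j=4)
  i=5: ✗ (none in [5,7])
  i=6: ✓ (witness j=8)
  i=7: ✓ (witness j=8)
  i=8: ✓ (witness j=8)
Positions where it holds: {2, 3, 4, 6, 7, 8} → 6.

6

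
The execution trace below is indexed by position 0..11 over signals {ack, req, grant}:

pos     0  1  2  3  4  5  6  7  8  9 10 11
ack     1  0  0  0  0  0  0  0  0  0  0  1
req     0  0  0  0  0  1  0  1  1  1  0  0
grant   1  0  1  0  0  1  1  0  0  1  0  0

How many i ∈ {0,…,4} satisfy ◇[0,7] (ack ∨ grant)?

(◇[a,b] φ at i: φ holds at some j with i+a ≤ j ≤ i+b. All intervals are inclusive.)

Evaluate at each i in [0,4]:
  i=0: ✓ (witness j=0)
  i=1: ✓ (witness j=2)
  i=2: ✓ (witness j=2)
  i=3: ✓ (witness j=5)
  i=4: ✓ (witness j=5)
Positions where it holds: {0, 1, 2, 3, 4} → 5.

5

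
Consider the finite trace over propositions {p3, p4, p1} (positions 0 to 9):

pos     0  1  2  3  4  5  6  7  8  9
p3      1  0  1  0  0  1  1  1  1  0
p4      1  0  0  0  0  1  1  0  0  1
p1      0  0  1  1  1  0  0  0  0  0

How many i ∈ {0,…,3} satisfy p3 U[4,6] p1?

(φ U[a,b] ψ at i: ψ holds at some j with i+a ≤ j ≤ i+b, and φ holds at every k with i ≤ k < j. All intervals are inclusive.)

Evaluate at each i in [0,3]:
  i=0: ✗ (lhs fails at k=1 before rhs at j=4)
  i=1: ✗ (no rhs in [5,7])
  i=2: ✗ (no rhs in [6,8])
  i=3: ✗ (no rhs in [7,9])
Positions where it holds: {} → 0.

0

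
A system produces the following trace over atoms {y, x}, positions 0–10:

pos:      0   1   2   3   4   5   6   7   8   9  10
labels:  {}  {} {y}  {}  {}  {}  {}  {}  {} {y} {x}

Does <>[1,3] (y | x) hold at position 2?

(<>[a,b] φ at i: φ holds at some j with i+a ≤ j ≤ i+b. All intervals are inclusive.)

Does not hold

Check (y | x) at each j in [3,5]:
  j=3: false
  j=4: false
  j=5: false
No position in the window satisfies it → formula fails.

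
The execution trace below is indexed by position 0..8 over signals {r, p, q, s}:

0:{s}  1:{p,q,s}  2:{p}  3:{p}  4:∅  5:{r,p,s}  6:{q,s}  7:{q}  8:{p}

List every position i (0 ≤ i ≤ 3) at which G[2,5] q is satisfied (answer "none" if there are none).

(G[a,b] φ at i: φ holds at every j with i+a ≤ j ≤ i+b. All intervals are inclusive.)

none

Evaluate at each i in [0,3]:
  i=0: ✗ (fails at j=2)
  i=1: ✗ (fails at j=3)
  i=2: ✗ (fails at j=4)
  i=3: ✗ (fails at j=5)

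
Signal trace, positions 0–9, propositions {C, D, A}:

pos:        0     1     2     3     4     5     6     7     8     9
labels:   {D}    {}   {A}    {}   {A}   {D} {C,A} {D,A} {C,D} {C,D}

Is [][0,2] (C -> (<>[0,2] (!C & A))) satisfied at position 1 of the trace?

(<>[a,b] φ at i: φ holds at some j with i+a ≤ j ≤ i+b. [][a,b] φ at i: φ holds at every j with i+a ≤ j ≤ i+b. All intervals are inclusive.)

Yes

Check (C -> (<>[0,2] (!C & A))) at every j in [1,3]:
  j=1: antecedent false → ✓
  j=2: antecedent false → ✓
  j=3: antecedent false → ✓
All positions satisfy it → formula holds.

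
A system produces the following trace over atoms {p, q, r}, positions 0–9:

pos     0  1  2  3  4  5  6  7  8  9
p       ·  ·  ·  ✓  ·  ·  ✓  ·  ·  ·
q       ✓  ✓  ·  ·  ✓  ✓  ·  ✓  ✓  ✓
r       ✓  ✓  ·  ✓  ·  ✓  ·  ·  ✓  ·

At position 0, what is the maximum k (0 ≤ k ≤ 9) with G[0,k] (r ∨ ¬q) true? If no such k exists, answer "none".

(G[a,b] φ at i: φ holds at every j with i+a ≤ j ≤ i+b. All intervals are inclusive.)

(r ∨ ¬q) must hold from j=0 onward; find where it first fails.
  j=0: holds
  j=1: holds
  j=2: holds
  j=3: holds
  j=4: fails
Holds on [0,3], so largest k = 3.

3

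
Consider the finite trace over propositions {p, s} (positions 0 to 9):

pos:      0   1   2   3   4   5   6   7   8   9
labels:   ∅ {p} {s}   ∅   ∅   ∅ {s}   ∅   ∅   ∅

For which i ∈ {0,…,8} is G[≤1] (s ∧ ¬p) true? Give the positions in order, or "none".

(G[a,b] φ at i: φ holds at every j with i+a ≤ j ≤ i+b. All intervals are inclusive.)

none

Evaluate at each i in [0,8]:
  i=0: ✗ (fails at j=0)
  i=1: ✗ (fails at j=1)
  i=2: ✗ (fails at j=3)
  i=3: ✗ (fails at j=3)
  i=4: ✗ (fails at j=4)
  i=5: ✗ (fails at j=5)
  i=6: ✗ (fails at j=7)
  i=7: ✗ (fails at j=7)
  i=8: ✗ (fails at j=8)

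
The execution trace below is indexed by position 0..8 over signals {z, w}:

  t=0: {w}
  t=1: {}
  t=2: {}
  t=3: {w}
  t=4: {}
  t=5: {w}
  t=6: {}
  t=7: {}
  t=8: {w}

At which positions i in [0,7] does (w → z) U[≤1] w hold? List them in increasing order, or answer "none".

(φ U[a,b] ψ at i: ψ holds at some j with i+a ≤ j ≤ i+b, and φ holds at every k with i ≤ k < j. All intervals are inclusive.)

Evaluate at each i in [0,7]:
  i=0: ✓ (rhs at j=0)
  i=1: ✗ (no rhs in [1,2])
  i=2: ✓ (rhs at j=3; lhs holds on [2,2])
  i=3: ✓ (rhs at j=3)
  i=4: ✓ (rhs at j=5; lhs holds on [4,4])
  i=5: ✓ (rhs at j=5)
  i=6: ✗ (no rhs in [6,7])
  i=7: ✓ (rhs at j=8; lhs holds on [7,7])

0, 2, 3, 4, 5, 7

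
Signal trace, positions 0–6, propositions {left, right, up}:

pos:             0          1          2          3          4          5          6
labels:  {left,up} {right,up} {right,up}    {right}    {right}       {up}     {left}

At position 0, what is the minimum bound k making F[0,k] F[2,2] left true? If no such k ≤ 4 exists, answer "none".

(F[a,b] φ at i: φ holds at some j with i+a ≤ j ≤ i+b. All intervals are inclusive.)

4

Scan j = 0,1,… for F[2,2] left:
  j=0: fails
  j=1: fails
  j=2: fails
  j=3: fails
  j=4: holds
First hit at j=4, so smallest k = 4-0 = 4.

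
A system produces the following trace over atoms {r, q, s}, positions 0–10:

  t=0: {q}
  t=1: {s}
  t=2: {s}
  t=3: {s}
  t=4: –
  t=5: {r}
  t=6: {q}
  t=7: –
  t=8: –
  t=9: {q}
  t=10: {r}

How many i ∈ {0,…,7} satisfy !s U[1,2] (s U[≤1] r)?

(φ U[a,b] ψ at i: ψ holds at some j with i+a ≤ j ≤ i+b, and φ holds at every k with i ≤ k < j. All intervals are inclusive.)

1

Evaluate at each i in [0,7]:
  i=0: ✗ (no rhs in [1,2])
  i=1: ✗ (no rhs in [2,3])
  i=2: ✗ (no rhs in [3,4])
  i=3: ✗ (lhs fails at k=3 before rhs at j=5)
  i=4: ✓ (rhs at j=5; lhs holds on [4,4])
  i=5: ✗ (no rhs in [6,7])
  i=6: ✗ (no rhs in [7,8])
  i=7: ✗ (no rhs in [8,9])
Positions where it holds: {4} → 1.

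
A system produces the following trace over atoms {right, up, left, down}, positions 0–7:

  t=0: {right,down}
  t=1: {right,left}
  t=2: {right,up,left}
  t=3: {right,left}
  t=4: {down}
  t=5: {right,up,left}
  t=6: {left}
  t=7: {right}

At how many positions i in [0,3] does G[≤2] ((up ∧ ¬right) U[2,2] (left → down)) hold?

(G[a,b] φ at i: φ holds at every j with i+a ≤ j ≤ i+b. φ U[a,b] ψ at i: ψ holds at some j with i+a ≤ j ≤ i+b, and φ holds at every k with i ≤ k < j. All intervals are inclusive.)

0

Evaluate at each i in [0,3]:
  i=0: ✗ (fails at j=0)
  i=1: ✗ (fails at j=1)
  i=2: ✗ (fails at j=2)
  i=3: ✗ (fails at j=3)
Positions where it holds: {} → 0.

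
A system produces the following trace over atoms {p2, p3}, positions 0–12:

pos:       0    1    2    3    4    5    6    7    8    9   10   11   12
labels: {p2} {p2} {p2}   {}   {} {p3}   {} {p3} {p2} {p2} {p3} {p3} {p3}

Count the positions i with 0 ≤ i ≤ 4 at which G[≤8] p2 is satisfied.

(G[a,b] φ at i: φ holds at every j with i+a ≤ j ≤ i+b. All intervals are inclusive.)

0

Evaluate at each i in [0,4]:
  i=0: ✗ (fails at j=3)
  i=1: ✗ (fails at j=3)
  i=2: ✗ (fails at j=3)
  i=3: ✗ (fails at j=3)
  i=4: ✗ (fails at j=4)
Positions where it holds: {} → 0.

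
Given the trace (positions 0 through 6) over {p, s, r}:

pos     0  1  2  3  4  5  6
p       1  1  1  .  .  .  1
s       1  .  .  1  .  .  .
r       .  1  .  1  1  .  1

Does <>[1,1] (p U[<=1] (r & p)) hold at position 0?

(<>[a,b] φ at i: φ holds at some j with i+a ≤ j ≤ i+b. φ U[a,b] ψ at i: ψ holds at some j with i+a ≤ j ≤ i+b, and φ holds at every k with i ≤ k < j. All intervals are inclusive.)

True

Check (p U[<=1] (r & p)) at each j in [1,1]:
  j=1: holds
Found at j=1 → formula holds.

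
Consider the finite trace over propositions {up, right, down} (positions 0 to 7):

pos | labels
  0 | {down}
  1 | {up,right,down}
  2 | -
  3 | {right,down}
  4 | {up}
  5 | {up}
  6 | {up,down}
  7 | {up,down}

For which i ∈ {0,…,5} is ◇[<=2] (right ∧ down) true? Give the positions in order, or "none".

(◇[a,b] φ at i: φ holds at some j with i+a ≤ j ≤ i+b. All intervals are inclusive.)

Evaluate at each i in [0,5]:
  i=0: ✓ (witness j=1)
  i=1: ✓ (witness j=1)
  i=2: ✓ (witness j=3)
  i=3: ✓ (witness j=3)
  i=4: ✗ (none in [4,6])
  i=5: ✗ (none in [5,7])

0, 1, 2, 3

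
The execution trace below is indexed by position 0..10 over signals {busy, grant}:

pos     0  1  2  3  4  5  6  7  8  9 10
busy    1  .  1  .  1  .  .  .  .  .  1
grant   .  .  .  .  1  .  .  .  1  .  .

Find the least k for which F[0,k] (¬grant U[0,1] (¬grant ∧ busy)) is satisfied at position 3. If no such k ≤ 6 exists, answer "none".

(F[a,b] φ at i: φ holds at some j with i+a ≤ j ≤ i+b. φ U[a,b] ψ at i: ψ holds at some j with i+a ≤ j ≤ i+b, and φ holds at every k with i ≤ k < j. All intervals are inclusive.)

Scan j = 3,4,… for (¬grant U[0,1] (¬grant ∧ busy)):
  j=3: fails
  j=4: fails
  j=5: fails
  j=6: fails
  j=7: fails
  j=8: fails
  j=9: holds
First hit at j=9, so smallest k = 9-3 = 6.

6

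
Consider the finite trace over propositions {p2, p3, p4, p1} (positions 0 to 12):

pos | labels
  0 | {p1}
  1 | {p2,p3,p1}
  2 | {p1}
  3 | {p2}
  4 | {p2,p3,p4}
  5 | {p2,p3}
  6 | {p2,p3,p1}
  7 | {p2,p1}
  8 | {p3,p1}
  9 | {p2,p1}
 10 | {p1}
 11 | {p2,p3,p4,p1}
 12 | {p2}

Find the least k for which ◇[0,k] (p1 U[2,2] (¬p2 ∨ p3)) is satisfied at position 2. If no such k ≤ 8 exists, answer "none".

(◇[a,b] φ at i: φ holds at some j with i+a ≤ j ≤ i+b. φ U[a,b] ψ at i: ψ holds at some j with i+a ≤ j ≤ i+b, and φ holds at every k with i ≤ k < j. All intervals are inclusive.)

4

Scan j = 2,3,… for (p1 U[2,2] (¬p2 ∨ p3)):
  j=2: fails
  j=3: fails
  j=4: fails
  j=5: fails
  j=6: holds
First hit at j=6, so smallest k = 6-2 = 4.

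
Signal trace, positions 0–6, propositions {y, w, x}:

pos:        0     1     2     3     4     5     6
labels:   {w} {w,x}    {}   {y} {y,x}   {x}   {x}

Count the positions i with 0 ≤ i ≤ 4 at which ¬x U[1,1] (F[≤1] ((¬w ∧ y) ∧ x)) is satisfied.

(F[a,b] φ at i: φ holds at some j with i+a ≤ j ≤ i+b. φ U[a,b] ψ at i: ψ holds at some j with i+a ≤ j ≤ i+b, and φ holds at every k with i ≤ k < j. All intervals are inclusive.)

2

Evaluate at each i in [0,4]:
  i=0: ✗ (no rhs in [1,1])
  i=1: ✗ (no rhs in [2,2])
  i=2: ✓ (rhs at j=3; lhs holds on [2,2])
  i=3: ✓ (rhs at j=4; lhs holds on [3,3])
  i=4: ✗ (no rhs in [5,5])
Positions where it holds: {2, 3} → 2.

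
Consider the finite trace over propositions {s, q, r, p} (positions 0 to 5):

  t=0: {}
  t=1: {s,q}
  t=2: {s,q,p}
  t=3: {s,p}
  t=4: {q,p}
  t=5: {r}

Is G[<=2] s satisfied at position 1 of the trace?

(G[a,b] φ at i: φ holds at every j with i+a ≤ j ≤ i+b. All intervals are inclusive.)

Check s at every j in [1,3]:
  j=1: true
  j=2: true
  j=3: true
All positions satisfy it → formula holds.

Holds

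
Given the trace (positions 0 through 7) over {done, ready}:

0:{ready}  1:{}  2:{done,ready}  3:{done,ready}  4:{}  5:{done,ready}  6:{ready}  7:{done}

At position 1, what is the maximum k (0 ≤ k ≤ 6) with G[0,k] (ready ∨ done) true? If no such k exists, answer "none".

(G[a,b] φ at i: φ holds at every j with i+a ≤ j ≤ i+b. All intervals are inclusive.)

none

(ready ∨ done) must hold from j=1 onward; find where it first fails.
  j=1: fails → no k works.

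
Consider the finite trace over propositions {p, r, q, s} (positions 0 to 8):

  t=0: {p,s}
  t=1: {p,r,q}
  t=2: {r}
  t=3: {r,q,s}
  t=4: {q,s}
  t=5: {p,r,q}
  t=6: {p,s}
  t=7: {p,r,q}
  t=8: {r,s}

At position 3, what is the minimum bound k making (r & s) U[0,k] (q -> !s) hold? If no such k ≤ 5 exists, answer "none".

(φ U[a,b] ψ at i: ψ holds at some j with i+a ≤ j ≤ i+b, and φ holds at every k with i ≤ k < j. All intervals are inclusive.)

Need earliest j ≥ 3 with (q -> !s), and (r & s) at every k in [3,j-1].
  j=3: rhs fails.
  j=4: rhs fails.
  j=5: rhs holds but lhs fails at k=4.
  j=6: rhs holds but lhs fails at k=4.
  j=7: rhs holds but lhs fails at k=4.
  j=8: rhs holds but lhs fails at k=4.
No witness within the range → none.

none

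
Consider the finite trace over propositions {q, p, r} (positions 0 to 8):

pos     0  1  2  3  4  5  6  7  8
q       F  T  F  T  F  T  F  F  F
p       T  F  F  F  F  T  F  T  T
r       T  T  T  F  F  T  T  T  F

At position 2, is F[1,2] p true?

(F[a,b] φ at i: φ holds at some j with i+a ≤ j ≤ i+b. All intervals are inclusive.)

Check p at each j in [3,4]:
  j=3: false
  j=4: false
No position in the window satisfies it → formula fails.

False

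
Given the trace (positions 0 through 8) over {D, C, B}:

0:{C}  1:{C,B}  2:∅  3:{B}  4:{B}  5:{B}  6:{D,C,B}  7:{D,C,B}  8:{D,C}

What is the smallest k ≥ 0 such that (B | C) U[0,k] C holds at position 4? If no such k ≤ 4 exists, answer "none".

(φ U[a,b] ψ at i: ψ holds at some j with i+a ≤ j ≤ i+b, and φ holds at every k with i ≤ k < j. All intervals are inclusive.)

2

Need earliest j ≥ 4 with C, and (B | C) at every k in [4,j-1].
  j=4: rhs fails.
  j=5: rhs fails.
  j=6: rhs holds; lhs holds on [4,5]. k = 2.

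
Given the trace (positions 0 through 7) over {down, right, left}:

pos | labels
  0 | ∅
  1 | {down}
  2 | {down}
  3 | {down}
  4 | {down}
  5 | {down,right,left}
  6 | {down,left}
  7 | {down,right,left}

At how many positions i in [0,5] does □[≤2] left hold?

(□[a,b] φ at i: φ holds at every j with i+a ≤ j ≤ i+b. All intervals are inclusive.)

1

Evaluate at each i in [0,5]:
  i=0: ✗ (fails at j=0)
  i=1: ✗ (fails at j=1)
  i=2: ✗ (fails at j=2)
  i=3: ✗ (fails at j=3)
  i=4: ✗ (fails at j=4)
  i=5: ✓ (all of [5,7])
Positions where it holds: {5} → 1.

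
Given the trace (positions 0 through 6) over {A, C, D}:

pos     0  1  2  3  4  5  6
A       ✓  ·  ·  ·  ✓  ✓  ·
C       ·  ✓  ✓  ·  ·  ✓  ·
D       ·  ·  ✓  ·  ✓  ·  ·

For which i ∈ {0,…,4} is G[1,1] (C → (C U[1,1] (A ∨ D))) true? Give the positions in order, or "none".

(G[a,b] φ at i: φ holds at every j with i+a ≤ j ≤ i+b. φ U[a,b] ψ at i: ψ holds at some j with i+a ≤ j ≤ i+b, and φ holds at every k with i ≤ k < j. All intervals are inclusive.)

Evaluate at each i in [0,4]:
  i=0: ✓ (all of [1,1])
  i=1: ✗ (fails at j=2)
  i=2: ✓ (all of [3,3])
  i=3: ✓ (all of [4,4])
  i=4: ✗ (fails at j=5)

0, 2, 3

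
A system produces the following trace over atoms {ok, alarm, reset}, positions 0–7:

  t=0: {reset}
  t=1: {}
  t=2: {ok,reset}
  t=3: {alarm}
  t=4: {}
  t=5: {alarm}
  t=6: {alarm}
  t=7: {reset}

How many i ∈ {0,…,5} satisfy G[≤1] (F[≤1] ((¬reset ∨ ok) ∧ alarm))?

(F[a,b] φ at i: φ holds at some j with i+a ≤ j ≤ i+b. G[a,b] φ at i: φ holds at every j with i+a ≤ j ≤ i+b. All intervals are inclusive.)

Evaluate at each i in [0,5]:
  i=0: ✗ (fails at j=0)
  i=1: ✗ (fails at j=1)
  i=2: ✓ (all of [2,3])
  i=3: ✓ (all of [3,4])
  i=4: ✓ (all of [4,5])
  i=5: ✓ (all of [5,6])
Positions where it holds: {2, 3, 4, 5} → 4.

4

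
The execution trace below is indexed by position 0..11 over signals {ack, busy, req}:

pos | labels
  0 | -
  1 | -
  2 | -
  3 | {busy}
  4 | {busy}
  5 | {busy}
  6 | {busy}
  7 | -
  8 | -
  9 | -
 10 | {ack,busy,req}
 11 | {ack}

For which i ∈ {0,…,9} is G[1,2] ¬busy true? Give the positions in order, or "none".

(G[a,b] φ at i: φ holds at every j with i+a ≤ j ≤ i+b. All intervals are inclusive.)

0, 6, 7

Evaluate at each i in [0,9]:
  i=0: ✓ (all of [1,2])
  i=1: ✗ (fails at j=3)
  i=2: ✗ (fails at j=3)
  i=3: ✗ (fails at j=4)
  i=4: ✗ (fails at j=5)
  i=5: ✗ (fails at j=6)
  i=6: ✓ (all of [7,8])
  i=7: ✓ (all of [8,9])
  i=8: ✗ (fails at j=10)
  i=9: ✗ (fails at j=10)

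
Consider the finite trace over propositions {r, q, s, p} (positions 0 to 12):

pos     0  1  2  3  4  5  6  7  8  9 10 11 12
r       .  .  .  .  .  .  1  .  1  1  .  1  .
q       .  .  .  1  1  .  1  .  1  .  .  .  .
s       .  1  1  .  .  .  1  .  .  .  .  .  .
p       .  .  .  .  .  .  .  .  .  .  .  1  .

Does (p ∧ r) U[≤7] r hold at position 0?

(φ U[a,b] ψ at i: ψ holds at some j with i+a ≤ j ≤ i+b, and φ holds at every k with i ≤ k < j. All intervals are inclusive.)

No

Need some j in [0,7] with r, and (p ∧ r) at every k in [0,j-1].
  j=0: r false.
  j=1: r false.
  j=2: r false.
  j=3: r false.
  j=4: r false.
  j=5: r false.
  j=6: r holds, but (p ∧ r) fails at k=0 → not this j.
  j=7: r false.
No j in the window works → until fails.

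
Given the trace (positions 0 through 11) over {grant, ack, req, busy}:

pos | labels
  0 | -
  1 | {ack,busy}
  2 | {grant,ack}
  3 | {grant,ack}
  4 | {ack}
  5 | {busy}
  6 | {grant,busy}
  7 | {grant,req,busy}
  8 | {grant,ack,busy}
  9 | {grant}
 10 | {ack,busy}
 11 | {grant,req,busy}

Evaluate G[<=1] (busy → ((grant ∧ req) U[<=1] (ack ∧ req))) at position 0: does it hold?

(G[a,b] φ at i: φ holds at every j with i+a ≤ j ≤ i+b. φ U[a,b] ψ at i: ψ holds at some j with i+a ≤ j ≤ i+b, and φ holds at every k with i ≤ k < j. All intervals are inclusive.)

Check (busy → ((grant ∧ req) U[<=1] (ack ∧ req))) at every j in [0,1]:
  j=0: antecedent false → ✓
  j=1: antecedent true; consequent fails → ✗
Fails at j=1 → formula fails.

Does not hold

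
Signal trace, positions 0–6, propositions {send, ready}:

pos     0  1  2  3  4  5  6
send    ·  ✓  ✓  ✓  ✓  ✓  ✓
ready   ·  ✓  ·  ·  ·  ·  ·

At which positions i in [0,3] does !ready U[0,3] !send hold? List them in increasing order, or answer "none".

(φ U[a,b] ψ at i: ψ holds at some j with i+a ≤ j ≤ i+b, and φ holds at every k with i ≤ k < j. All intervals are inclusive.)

0

Evaluate at each i in [0,3]:
  i=0: ✓ (rhs at j=0)
  i=1: ✗ (no rhs in [1,4])
  i=2: ✗ (no rhs in [2,5])
  i=3: ✗ (no rhs in [3,6])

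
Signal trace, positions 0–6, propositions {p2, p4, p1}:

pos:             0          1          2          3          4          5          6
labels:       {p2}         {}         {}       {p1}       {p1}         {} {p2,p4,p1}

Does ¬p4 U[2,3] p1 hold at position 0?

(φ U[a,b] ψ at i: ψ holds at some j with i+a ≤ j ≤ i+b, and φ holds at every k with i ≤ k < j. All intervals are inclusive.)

Holds

Need some j in [2,3] with p1, and ¬p4 at every k in [0,j-1].
  j=2: p1 false.
  j=3: p1 holds; ¬p4 holds at every k in [0,2] → satisfied.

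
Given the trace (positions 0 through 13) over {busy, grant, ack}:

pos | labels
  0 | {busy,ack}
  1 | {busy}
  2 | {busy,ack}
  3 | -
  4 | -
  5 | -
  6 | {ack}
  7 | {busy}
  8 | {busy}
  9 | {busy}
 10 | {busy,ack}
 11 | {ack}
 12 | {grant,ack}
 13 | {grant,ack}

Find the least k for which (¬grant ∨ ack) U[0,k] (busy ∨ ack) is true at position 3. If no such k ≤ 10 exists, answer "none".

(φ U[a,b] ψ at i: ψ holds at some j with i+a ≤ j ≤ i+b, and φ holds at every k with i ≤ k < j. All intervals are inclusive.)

3

Need earliest j ≥ 3 with (busy ∨ ack), and (¬grant ∨ ack) at every k in [3,j-1].
  j=3: rhs fails.
  j=4: rhs fails.
  j=5: rhs fails.
  j=6: rhs holds; lhs holds on [3,5]. k = 3.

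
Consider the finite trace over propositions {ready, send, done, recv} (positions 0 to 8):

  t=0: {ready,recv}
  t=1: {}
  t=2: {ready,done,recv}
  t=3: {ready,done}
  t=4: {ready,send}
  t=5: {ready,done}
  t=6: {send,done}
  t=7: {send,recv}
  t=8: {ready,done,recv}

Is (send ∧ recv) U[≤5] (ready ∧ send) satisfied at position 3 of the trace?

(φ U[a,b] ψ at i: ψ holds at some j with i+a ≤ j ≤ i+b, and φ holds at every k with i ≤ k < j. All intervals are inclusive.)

Does not hold

Need some j in [3,8] with (ready ∧ send), and (send ∧ recv) at every k in [3,j-1].
  j=3: (ready ∧ send) false.
  j=4: (ready ∧ send) holds, but (send ∧ recv) fails at k=3 → not this j.
  j=5: (ready ∧ send) false.
  j=6: (ready ∧ send) false.
  j=7: (ready ∧ send) false.
  j=8: (ready ∧ send) false.
No j in the window works → until fails.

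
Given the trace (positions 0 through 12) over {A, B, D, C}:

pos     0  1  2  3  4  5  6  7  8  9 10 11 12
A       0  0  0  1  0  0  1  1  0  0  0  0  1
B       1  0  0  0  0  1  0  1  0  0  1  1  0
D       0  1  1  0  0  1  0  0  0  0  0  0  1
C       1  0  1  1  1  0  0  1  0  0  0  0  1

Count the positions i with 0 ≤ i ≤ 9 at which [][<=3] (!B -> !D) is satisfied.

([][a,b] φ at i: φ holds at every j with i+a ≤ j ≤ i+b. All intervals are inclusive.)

6

Evaluate at each i in [0,9]:
  i=0: ✗ (fails at j=1)
  i=1: ✗ (fails at j=1)
  i=2: ✗ (fails at j=2)
  i=3: ✓ (all of [3,6])
  i=4: ✓ (all of [4,7])
  i=5: ✓ (all of [5,8])
  i=6: ✓ (all of [6,9])
  i=7: ✓ (all of [7,10])
  i=8: ✓ (all of [8,11])
  i=9: ✗ (fails at j=12)
Positions where it holds: {3, 4, 5, 6, 7, 8} → 6.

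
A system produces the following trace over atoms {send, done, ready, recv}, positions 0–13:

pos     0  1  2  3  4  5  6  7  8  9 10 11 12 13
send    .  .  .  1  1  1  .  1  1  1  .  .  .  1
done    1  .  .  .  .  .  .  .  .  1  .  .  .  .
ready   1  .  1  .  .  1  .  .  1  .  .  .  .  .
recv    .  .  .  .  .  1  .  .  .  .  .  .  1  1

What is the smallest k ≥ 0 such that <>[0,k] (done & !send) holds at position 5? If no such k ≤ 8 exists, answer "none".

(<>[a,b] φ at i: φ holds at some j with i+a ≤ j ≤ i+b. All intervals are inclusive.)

Scan j = 5,6,… for (done & !send):
  j=5: fails
  j=6: fails
  j=7: fails
  j=8: fails
  j=9: fails
  j=10: fails
  j=11: fails
  j=12: fails
  j=13: fails
No j in [5,13] satisfies it → none.

none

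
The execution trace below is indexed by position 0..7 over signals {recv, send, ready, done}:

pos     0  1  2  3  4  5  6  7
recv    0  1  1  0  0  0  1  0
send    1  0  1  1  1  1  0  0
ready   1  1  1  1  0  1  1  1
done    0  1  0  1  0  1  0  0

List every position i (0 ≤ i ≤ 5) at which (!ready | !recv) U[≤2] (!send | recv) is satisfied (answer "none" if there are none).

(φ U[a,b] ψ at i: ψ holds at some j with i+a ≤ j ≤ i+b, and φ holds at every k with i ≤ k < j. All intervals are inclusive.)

0, 1, 2, 4, 5

Evaluate at each i in [0,5]:
  i=0: ✓ (rhs at j=1; lhs holds on [0,0])
  i=1: ✓ (rhs at j=1)
  i=2: ✓ (rhs at j=2)
  i=3: ✗ (no rhs in [3,5])
  i=4: ✓ (rhs at j=6; lhs holds on [4,5])
  i=5: ✓ (rhs at j=6; lhs holds on [5,5])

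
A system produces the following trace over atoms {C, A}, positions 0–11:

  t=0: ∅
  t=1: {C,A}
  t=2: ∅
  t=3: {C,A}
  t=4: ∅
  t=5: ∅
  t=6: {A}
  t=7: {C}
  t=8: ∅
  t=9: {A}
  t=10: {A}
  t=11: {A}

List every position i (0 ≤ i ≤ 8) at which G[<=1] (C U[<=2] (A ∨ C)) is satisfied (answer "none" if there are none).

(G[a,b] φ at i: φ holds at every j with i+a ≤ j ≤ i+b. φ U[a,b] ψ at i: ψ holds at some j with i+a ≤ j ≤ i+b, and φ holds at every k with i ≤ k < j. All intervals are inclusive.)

Evaluate at each i in [0,8]:
  i=0: ✗ (fails at j=0)
  i=1: ✗ (fails at j=2)
  i=2: ✗ (fails at j=2)
  i=3: ✗ (fails at j=4)
  i=4: ✗ (fails at j=4)
  i=5: ✗ (fails at j=5)
  i=6: ✓ (all of [6,7])
  i=7: ✗ (fails at j=8)
  i=8: ✗ (fails at j=8)

6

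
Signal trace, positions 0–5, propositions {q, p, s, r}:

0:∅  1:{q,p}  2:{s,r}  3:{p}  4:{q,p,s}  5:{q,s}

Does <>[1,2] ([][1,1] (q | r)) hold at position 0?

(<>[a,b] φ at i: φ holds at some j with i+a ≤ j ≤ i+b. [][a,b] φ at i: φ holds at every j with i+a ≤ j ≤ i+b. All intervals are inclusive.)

Check [][1,1] (q | r) at each j in [1,2]:
  j=1: holds on [2,2]
  j=2: fails at 3
Found at j=1 → formula holds.

Yes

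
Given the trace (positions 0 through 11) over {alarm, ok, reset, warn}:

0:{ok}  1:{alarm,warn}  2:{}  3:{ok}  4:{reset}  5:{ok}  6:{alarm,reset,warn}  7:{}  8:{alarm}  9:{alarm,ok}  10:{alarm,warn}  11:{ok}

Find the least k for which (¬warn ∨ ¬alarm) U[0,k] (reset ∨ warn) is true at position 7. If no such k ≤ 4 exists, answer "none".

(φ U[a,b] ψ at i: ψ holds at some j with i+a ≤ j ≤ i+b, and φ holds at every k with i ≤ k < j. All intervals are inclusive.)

Need earliest j ≥ 7 with (reset ∨ warn), and (¬warn ∨ ¬alarm) at every k in [7,j-1].
  j=7: rhs fails.
  j=8: rhs fails.
  j=9: rhs fails.
  j=10: rhs holds; lhs holds on [7,9]. k = 3.

3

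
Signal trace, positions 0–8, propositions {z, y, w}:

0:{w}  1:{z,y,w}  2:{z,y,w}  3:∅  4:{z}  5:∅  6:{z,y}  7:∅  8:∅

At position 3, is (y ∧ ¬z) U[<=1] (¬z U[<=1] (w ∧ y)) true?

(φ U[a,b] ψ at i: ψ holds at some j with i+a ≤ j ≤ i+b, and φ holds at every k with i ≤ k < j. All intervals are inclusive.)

False

Need some j in [3,4] with (¬z U[<=1] (w ∧ y)), and (y ∧ ¬z) at every k in [3,j-1].
  j=3: (¬z U[<=1] (w ∧ y)) — fails.
  j=4: (¬z U[<=1] (w ∧ y)) — fails.
No j in the window works → until fails.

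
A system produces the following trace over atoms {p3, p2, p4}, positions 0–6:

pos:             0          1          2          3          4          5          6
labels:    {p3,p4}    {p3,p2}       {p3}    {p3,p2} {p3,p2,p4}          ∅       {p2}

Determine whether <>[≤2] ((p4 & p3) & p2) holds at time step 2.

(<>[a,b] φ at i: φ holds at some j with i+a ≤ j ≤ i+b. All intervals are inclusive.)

True

Check ((p4 & p3) & p2) at each j in [2,4]:
  j=2: false
  j=3: false
  j=4: true
Found at j=4 → formula holds.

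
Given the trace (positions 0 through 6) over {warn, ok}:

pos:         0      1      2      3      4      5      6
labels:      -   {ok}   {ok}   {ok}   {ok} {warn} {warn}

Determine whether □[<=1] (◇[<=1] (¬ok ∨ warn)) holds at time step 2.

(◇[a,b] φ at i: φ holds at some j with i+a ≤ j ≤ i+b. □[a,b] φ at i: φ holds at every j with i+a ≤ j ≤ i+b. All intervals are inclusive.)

Does not hold

Check ◇[<=1] (¬ok ∨ warn) at every j in [2,3]:
  j=2: fails (none in [2,3])
  j=3: fails (none in [3,4])
Fails at j=2 → formula fails.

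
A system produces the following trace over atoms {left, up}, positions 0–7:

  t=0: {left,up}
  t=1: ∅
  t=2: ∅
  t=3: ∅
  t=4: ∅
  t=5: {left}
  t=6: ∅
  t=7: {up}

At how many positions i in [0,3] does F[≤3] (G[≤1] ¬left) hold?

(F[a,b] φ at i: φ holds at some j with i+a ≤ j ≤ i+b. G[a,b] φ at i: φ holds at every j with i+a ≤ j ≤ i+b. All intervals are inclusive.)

4

Evaluate at each i in [0,3]:
  i=0: ✓ (witness j=1)
  i=1: ✓ (witness j=1)
  i=2: ✓ (witness j=2)
  i=3: ✓ (witness j=3)
Positions where it holds: {0, 1, 2, 3} → 4.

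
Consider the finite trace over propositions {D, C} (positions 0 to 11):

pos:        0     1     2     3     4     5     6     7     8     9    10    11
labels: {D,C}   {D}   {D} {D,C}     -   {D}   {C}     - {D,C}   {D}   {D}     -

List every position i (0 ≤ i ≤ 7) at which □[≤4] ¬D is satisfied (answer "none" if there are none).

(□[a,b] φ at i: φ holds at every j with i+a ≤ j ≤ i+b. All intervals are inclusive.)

Evaluate at each i in [0,7]:
  i=0: ✗ (fails at j=0)
  i=1: ✗ (fails at j=1)
  i=2: ✗ (fails at j=2)
  i=3: ✗ (fails at j=3)
  i=4: ✗ (fails at j=5)
  i=5: ✗ (fails at j=5)
  i=6: ✗ (fails at j=8)
  i=7: ✗ (fails at j=8)

none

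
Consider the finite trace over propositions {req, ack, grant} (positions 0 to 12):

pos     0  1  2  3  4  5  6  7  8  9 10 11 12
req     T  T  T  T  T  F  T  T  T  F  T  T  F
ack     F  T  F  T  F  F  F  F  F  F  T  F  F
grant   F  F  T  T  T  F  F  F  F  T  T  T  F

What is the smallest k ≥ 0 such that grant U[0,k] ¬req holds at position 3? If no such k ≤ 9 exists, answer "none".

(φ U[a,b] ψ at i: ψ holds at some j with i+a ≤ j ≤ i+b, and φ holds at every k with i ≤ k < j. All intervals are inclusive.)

Need earliest j ≥ 3 with ¬req, and grant at every k in [3,j-1].
  j=3: rhs fails.
  j=4: rhs fails.
  j=5: rhs holds; lhs holds on [3,4]. k = 2.

2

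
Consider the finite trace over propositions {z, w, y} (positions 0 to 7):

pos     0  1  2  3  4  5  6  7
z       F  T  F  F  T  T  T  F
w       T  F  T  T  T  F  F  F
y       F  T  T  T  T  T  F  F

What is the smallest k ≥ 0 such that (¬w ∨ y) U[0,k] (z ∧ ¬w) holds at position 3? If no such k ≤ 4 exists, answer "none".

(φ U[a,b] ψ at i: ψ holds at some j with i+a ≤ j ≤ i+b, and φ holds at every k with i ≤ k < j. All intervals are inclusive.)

2

Need earliest j ≥ 3 with (z ∧ ¬w), and (¬w ∨ y) at every k in [3,j-1].
  j=3: rhs fails.
  j=4: rhs fails.
  j=5: rhs holds; lhs holds on [3,4]. k = 2.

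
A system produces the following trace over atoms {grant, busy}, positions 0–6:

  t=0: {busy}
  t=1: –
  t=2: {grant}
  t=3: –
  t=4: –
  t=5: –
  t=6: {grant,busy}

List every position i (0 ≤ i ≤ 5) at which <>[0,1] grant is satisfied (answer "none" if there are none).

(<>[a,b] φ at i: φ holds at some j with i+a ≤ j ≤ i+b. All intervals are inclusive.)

1, 2, 5

Evaluate at each i in [0,5]:
  i=0: ✗ (none in [0,1])
  i=1: ✓ (witness j=2)
  i=2: ✓ (witness j=2)
  i=3: ✗ (none in [3,4])
  i=4: ✗ (none in [4,5])
  i=5: ✓ (witness j=6)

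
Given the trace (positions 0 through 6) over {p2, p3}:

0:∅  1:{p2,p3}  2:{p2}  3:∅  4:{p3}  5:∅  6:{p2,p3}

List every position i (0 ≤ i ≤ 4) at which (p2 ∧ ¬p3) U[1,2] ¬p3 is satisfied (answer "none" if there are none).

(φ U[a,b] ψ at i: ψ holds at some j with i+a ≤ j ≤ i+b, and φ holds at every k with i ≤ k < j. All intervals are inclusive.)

Evaluate at each i in [0,4]:
  i=0: ✗ (lhs fails at k=0 before rhs at j=2)
  i=1: ✗ (lhs fails at k=1 before rhs at j=2)
  i=2: ✓ (rhs at j=3; lhs holds on [2,2])
  i=3: ✗ (lhs fails at k=3 before rhs at j=5)
  i=4: ✗ (lhs fails at k=4 before rhs at j=5)

2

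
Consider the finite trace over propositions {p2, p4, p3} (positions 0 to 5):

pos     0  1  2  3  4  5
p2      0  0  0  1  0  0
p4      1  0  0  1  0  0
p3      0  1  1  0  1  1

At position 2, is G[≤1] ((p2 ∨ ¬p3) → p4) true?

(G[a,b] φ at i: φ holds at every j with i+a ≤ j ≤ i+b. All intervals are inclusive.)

Yes

Check ((p2 ∨ ¬p3) → p4) at every j in [2,3]:
  j=2: antecedent false → ✓
  j=3: antecedent true; consequent true → ✓
All positions satisfy it → formula holds.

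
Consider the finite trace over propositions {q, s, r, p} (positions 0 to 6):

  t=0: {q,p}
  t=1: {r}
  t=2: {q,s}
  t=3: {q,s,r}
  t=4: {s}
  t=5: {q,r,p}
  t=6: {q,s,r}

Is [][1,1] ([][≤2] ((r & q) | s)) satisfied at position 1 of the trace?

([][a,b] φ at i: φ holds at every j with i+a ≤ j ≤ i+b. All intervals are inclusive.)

Check [][≤2] ((r & q) | s) at every j in [2,2]:
  j=2: holds on [2,4]
All positions satisfy it → formula holds.

Yes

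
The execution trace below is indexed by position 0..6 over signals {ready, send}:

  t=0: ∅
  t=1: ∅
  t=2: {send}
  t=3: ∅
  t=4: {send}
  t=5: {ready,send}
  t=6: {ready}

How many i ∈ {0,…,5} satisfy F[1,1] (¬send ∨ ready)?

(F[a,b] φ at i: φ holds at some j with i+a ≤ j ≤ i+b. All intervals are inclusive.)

4

Evaluate at each i in [0,5]:
  i=0: ✓ (witness j=1)
  i=1: ✗ (none in [2,2])
  i=2: ✓ (witness j=3)
  i=3: ✗ (none in [4,4])
  i=4: ✓ (witness j=5)
  i=5: ✓ (witness j=6)
Positions where it holds: {0, 2, 4, 5} → 4.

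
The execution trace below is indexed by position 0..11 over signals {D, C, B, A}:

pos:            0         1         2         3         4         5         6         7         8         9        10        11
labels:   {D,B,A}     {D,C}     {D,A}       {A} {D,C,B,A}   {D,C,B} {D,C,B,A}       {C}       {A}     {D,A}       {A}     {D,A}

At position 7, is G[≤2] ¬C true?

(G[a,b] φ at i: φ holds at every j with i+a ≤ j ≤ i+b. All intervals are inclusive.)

Check ¬C at every j in [7,9]:
  j=7: false
  j=8: true
  j=9: true
Fails at j=7 → formula fails.

No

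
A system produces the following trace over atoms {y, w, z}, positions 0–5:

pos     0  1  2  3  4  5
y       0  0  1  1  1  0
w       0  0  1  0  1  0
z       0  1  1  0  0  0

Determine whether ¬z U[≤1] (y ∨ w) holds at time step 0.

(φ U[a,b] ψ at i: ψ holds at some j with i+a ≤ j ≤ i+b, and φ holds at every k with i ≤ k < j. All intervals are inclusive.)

No

Need some j in [0,1] with (y ∨ w), and ¬z at every k in [0,j-1].
  j=0: (y ∨ w) false.
  j=1: (y ∨ w) false.
No j in the window works → until fails.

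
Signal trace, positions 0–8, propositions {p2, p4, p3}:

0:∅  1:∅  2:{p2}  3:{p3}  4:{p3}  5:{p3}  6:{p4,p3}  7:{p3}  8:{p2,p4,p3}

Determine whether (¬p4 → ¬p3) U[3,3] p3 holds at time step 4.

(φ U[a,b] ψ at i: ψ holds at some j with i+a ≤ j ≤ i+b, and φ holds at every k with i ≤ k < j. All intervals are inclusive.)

Need some j in [7,7] with p3, and (¬p4 → ¬p3) at every k in [4,j-1].
  j=7: p3 holds, but (¬p4 → ¬p3) fails at k=4 → not this j.
No j in the window works → until fails.

False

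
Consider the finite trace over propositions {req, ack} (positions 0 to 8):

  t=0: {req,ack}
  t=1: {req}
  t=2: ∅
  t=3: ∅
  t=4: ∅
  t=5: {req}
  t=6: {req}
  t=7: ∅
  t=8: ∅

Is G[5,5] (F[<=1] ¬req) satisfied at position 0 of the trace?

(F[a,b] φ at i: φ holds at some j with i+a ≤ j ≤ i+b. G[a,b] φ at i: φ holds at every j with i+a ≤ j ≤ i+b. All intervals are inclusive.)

Check F[<=1] ¬req at every j in [5,5]:
  j=5: fails (none in [5,6])
Fails at j=5 → formula fails.

False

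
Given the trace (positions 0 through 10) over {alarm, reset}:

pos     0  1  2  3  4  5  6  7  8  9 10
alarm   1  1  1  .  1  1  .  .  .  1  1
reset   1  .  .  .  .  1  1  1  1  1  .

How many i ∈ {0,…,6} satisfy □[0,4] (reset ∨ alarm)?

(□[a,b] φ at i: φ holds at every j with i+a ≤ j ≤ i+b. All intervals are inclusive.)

Evaluate at each i in [0,6]:
  i=0: ✗ (fails at j=3)
  i=1: ✗ (fails at j=3)
  i=2: ✗ (fails at j=3)
  i=3: ✗ (fails at j=3)
  i=4: ✓ (all of [4,8])
  i=5: ✓ (all of [5,9])
  i=6: ✓ (all of [6,10])
Positions where it holds: {4, 5, 6} → 3.

3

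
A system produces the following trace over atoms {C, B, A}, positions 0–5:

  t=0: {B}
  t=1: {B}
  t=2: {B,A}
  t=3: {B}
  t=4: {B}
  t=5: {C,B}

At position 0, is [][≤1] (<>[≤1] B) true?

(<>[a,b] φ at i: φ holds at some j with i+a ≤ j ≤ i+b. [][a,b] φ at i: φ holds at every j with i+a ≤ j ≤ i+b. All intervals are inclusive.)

Check <>[≤1] B at every j in [0,1]:
  j=0: holds (witness at 0)
  j=1: holds (witness at 1)
All positions satisfy it → formula holds.

Holds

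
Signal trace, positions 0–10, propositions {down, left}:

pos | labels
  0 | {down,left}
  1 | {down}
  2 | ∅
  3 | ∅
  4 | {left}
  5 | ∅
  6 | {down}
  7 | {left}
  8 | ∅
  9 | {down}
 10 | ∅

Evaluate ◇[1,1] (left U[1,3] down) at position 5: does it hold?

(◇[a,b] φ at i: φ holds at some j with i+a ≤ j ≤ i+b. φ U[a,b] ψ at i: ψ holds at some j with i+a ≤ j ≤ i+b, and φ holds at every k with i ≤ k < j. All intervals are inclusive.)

No

Check (left U[1,3] down) at each j in [6,6]:
  j=6: fails
No position in the window satisfies it → formula fails.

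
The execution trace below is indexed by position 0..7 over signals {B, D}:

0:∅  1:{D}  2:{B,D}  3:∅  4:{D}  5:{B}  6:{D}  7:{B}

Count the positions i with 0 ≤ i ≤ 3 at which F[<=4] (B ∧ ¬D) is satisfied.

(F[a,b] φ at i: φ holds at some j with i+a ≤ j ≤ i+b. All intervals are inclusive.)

Evaluate at each i in [0,3]:
  i=0: ✗ (none in [0,4])
  i=1: ✓ (witness j=5)
  i=2: ✓ (witness j=5)
  i=3: ✓ (witness j=5)
Positions where it holds: {1, 2, 3} → 3.

3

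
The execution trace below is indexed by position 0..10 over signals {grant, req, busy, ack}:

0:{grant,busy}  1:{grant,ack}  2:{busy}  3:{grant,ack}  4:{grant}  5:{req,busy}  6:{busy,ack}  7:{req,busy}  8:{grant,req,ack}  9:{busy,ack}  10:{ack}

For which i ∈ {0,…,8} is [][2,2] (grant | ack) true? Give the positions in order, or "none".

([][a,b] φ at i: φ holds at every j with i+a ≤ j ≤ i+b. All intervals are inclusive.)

1, 2, 4, 6, 7, 8

Evaluate at each i in [0,8]:
  i=0: ✗ (fails at j=2)
  i=1: ✓ (all of [3,3])
  i=2: ✓ (all of [4,4])
  i=3: ✗ (fails at j=5)
  i=4: ✓ (all of [6,6])
  i=5: ✗ (fails at j=7)
  i=6: ✓ (all of [8,8])
  i=7: ✓ (all of [9,9])
  i=8: ✓ (all of [10,10])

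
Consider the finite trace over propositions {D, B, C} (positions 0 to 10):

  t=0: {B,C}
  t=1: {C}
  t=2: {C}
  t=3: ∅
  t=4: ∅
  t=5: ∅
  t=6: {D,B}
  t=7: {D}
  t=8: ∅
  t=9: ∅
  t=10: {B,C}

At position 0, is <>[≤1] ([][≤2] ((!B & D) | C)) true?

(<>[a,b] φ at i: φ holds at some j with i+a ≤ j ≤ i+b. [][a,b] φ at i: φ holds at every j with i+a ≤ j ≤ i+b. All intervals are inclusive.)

Yes

Check [][≤2] ((!B & D) | C) at each j in [0,1]:
  j=0: holds on [0,2]
  j=1: fails at 3
Found at j=0 → formula holds.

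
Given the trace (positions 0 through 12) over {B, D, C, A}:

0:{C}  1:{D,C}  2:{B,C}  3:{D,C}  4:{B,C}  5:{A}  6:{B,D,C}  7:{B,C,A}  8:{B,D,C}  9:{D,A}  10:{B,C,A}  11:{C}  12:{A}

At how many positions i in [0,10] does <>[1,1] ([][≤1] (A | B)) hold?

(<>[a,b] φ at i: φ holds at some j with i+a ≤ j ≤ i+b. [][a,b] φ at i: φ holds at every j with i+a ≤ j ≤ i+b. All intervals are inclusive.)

Evaluate at each i in [0,10]:
  i=0: ✗ (none in [1,1])
  i=1: ✗ (none in [2,2])
  i=2: ✗ (none in [3,3])
  i=3: ✓ (witness j=4)
  i=4: ✓ (witness j=5)
  i=5: ✓ (witness j=6)
  i=6: ✓ (witness j=7)
  i=7: ✓ (witness j=8)
  i=8: ✓ (witness j=9)
  i=9: ✗ (none in [10,10])
  i=10: ✗ (none in [11,11])
Positions where it holds: {3, 4, 5, 6, 7, 8} → 6.

6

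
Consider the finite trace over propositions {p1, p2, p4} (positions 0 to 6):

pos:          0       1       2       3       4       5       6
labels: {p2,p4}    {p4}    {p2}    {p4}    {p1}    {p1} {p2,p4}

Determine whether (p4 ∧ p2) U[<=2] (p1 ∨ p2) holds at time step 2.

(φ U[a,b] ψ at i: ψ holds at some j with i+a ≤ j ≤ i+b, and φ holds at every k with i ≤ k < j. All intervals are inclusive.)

Holds

Need some j in [2,4] with (p1 ∨ p2), and (p4 ∧ p2) at every k in [2,j-1].
  j=2: (p1 ∨ p2) holds; no prefix to check → satisfied.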